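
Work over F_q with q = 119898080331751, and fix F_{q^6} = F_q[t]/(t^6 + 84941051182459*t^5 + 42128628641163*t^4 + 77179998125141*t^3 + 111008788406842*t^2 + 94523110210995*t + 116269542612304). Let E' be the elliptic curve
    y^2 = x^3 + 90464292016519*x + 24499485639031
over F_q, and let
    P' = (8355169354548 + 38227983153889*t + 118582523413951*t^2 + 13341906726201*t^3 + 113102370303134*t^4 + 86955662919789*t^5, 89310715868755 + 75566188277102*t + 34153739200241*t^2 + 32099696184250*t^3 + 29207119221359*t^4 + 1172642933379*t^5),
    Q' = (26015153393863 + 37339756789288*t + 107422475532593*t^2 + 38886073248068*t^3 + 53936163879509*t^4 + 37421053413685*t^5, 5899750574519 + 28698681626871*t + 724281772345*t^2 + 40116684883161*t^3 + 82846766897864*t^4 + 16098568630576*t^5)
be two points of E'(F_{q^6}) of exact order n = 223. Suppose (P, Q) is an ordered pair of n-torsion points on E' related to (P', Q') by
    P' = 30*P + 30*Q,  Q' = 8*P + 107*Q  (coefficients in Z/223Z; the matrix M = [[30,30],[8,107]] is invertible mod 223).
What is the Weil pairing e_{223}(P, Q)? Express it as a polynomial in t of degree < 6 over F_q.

34200825978458 + 115193703948752*t + 66216602030487*t^2 + 1351755833071*t^3 + 40074303595580*t^4 + 73188842675093*t^5

e_{223} is bilinear + alternating on E[223], so e_{223}(30*P + 30*Q, 8*P + 107*Q) = e_{223}(P,Q)^(30*107-30*8).
Inverting 71 mod 223: 22. Thus e_{223}(P,Q) = e(P',Q')^{22}.
Double-and-add over 11011111: 8-1 doublings, 7-1 additions; each step l_{T,T}/v_{2T} or l_{T,P'}/v at Q'+S for random S.
f_P(D_Q)/f_Q(D_P) = 89864986828674 + 17145153878355*t + 47263612952288*t^2 + 47297751655456*t^3 + 98133400817162*t^4 + 37654494884423*t^5.
Hence e(P,Q) = 34200825978458 + 115193703948752*t + 66216602030487*t^2 + 1351755833071*t^3 + 40074303595580*t^4 + 73188842675093*t^5 in F_{119898080331751^6}^*.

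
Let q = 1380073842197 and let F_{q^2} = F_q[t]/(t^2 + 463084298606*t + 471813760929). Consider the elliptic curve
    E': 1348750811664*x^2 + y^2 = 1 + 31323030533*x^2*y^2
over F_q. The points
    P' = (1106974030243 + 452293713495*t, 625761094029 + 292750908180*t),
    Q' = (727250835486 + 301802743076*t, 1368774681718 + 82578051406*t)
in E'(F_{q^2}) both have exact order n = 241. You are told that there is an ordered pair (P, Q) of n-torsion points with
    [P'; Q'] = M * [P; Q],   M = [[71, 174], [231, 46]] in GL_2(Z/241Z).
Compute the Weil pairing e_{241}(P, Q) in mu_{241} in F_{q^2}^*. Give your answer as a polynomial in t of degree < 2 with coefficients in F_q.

Under M = [[71,174],[231,46]] in GL_2(Z/241), e_{241}(P',Q') = e_{241}(P,Q)^(71*46-174*231 mod 241).
71*46 - 174*231 = -36928; reduced mod 241: det = 186, inverse 92.
Edwards a_E,d_E -> Montgomery A=0,B=651336007188 -> Weierstrass 928473179584,0 via alpha=0,beta=674375405832.
Double-and-add over 11110001: 8-1 doublings, 5-1 additions; each step l_{T,T}/v_{2T} or l_{T,P'}/v at Q'+S for random S.
f_P(D_Q)/f_Q(D_P) = 447861413191 + 1172164155798*t.
Thus e_{241}(P,Q) = 1318027452112 + 1148150421328*t.

1318027452112 + 1148150421328*t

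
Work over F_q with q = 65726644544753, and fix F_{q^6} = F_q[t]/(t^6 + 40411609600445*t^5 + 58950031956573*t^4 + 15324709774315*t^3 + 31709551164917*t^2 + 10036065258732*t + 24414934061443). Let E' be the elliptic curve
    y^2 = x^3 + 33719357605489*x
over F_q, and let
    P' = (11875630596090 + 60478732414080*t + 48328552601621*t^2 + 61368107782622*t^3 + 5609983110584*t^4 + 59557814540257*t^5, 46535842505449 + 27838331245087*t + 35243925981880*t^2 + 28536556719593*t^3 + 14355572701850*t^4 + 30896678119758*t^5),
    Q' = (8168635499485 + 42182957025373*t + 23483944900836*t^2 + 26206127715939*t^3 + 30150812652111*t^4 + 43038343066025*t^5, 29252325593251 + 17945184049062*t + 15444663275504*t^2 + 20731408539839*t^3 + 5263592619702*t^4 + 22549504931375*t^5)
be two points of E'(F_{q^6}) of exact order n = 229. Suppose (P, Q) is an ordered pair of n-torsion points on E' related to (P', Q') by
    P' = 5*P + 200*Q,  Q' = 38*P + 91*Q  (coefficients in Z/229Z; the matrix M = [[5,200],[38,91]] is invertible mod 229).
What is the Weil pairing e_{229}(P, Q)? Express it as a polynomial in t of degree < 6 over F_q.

37137415187738 + 6028289057458*t + 18383859606496*t^2 + 33849006916112*t^3 + 41811213592233*t^4 + 17722400792725*t^5

Under M = [[5,200],[38,91]] in GL_2(Z/229), e_{229}(P',Q') = e_{229}(P,Q)^(5*91-200*38 mod 229).
Hence e(P,Q) = e(P',Q')^{224} where 224 = 183^{-1} mod 229.
Build f_{229,P'} and f_{229,Q'} via the 8-bit ladder of 229=11100101_2; evaluate at shifted divisors; quotient in F_{65726644544753^6}.
f_P(D_Q)/f_Q(D_P) = 64264229046372 + 20215605898823*t + 35551664969813*t^2 + 50771028709275*t^3 + 57608770874097*t^4 + 1861136872697*t^5.
Finally e_{229}(P,Q) = 37137415187738 + 6028289057458*t + 18383859606496*t^2 + 33849006916112*t^3 + 41811213592233*t^4 + 17722400792725*t^5.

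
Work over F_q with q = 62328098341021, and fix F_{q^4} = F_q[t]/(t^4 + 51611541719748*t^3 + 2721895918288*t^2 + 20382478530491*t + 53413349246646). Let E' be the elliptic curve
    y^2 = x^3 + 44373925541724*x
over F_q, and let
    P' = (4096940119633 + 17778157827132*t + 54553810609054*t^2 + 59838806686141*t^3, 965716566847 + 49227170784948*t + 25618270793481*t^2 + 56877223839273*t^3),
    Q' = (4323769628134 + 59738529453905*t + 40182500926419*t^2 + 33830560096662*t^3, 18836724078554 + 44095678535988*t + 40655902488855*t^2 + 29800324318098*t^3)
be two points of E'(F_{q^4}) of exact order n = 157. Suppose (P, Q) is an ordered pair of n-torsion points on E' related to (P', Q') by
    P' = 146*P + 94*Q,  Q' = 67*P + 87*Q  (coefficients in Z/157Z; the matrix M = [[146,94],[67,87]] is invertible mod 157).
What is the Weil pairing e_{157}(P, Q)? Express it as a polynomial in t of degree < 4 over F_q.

56435263319934 + 40418330854581*t + 30140435185207*t^2 + 17387284824753*t^3

e_{157} is bilinear + alternating on E[157], so e_{157}(146*P + 94*Q, 67*P + 87*Q) = e_{157}(P,Q)^(146*87-94*67).
det(M) mod 157 = 124; its inverse in (Z/157)^* is 19 (check: 124*19 mod 157 = 1).
Miller loop for e_{157} over F_{62328098341021^4}: bits of 157 = 10011101; 7 double steps + 4 add steps, l/v at each.
Miller gives e_{157}(P',Q') = 27343326253226 + 44497028425853*t + 2037263660203*t^2 + 14872721543227*t^3 in F_{62328098341021^4}.
e_{157}(P,Q) = (27343326253226 + 44497028425853*t + 2037263660203*t^2 + 14872721543227*t^3)^{19} = 56435263319934 + 40418330854581*t + 30140435185207*t^2 + 17387284824753*t^3.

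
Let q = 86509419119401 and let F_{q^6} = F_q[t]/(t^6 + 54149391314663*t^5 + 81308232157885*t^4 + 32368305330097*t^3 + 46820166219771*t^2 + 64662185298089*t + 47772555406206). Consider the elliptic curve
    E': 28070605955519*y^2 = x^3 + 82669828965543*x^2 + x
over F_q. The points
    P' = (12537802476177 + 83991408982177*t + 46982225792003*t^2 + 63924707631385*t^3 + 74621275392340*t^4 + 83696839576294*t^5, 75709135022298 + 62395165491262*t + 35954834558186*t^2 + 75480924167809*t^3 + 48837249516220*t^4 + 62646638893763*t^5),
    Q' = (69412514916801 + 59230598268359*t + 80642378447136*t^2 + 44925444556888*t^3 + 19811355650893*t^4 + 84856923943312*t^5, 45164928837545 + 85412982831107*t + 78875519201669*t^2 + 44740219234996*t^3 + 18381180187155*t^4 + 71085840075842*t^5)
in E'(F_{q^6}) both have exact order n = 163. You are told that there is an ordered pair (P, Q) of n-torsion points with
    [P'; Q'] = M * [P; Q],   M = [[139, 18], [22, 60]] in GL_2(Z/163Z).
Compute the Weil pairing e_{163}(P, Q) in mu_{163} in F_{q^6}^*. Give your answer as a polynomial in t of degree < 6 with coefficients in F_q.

32482543107565 + 45161886642025*t + 26562768702236*t^2 + 71782913544530*t^3 + 67754884456881*t^4 + 36279120169688*t^5

Since e_{163}(P,P)=e_{163}(Q,Q)=1 and e_{163}(Q,P)=e_{163}(P,Q)^{-1}, expanding e_{163}(139*P + 18*Q,22*P + 60*Q) leaves e(P,Q)^det(M).
det(M) mod 163 = 120; its inverse in (Z/163)^* is 72 (check: 120*72 mod 163 = 1).
Set x_W=26418288153469*u+63459573497892, y_W=26418288153469*v; then E': y_W^2=x_W^3+66419712936658.
8-bit Miller (10100011) on E'/F_{86509419119401} with a'=0, b'=66419712936658: accumulate tangent/chord ratios at Q'+S and P'+S'.
Result: e(P',Q') = 86176555929092 + 18139797528999*t + 69563305696427*t^2 + 73883494611708*t^3 + 41175853980840*t^4 + 38658903277598*t^5.
Finally e_{163}(P,Q) = 32482543107565 + 45161886642025*t + 26562768702236*t^2 + 71782913544530*t^3 + 67754884456881*t^4 + 36279120169688*t^5.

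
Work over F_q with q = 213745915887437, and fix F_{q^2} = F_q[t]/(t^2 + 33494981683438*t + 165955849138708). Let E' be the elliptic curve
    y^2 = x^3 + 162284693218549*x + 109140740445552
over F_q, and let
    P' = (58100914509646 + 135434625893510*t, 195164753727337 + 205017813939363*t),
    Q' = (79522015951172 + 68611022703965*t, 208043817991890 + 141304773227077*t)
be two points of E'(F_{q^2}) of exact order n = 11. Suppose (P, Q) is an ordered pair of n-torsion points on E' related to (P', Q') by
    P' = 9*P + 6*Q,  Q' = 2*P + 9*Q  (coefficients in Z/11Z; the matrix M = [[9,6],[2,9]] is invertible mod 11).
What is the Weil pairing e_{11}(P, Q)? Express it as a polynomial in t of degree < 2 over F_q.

36377709910968 + 157511441008599*t

Under M = [[9,6],[2,9]] in GL_2(Z/11), e_{11}(P',Q') = e_{11}(P,Q)^(9*9-6*2 mod 11).
det M = 9*9 - 6*2 = 69 = 3 (mod 11); 3^{-1} = 4 (mod 11).
Double-and-add over 1011: 4-1 doublings, 3-1 additions; each step l_{T,T}/v_{2T} or l_{T,P'}/v at Q'+S for random S.
The quotient is 102404799355606 + 87027260127615*t.
Raise to 4: e(P,Q) = 36377709910968 + 157511441008599*t in mu_{11}.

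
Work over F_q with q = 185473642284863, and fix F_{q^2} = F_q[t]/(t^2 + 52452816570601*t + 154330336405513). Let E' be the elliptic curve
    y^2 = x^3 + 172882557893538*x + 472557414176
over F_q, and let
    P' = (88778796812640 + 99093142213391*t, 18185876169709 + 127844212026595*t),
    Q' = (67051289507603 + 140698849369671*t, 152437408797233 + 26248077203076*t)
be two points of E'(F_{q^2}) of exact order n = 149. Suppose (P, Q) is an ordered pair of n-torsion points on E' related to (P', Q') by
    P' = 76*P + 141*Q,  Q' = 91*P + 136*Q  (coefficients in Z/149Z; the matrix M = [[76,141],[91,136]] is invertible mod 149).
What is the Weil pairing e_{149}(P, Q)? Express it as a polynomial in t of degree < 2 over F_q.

Under M = [[76,141],[91,136]] in GL_2(Z/149), e_{149}(P',Q') = e_{149}(P,Q)^(76*136-141*91 mod 149).
76*136 - 141*91 = -2495; reduced mod 149: det = 38, inverse 51.
8-bit Miller (10010101) on E'/F_{185473642284863} with a'=172882557893538, b'=472557414176: accumulate tangent/chord ratios at Q'+S and P'+S'.
e_{149}(P',Q') = 121914445507788 + 46661549133139*t.
Thus e_{149}(P,Q) = 113948263101074 + 137472843405653*t.

113948263101074 + 137472843405653*t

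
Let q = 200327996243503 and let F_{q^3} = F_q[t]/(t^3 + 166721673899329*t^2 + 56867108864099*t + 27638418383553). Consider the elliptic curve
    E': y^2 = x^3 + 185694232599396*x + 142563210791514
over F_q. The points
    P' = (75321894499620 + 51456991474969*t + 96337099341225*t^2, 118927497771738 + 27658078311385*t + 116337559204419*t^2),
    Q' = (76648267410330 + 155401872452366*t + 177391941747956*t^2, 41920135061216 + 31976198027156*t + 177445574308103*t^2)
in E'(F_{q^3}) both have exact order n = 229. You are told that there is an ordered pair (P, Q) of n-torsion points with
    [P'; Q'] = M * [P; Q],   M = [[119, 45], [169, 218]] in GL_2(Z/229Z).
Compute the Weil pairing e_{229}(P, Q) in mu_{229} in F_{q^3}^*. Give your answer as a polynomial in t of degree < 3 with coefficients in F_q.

Alternating bilinearity on E[229] (values in mu_{229} in F_{200327996243503^3}) gives e(P',Q') = e(P,Q)^det(M).
Hence e(P,Q) = e(P',Q')^{27} where 27 = 17^{-1} mod 229.
n = 229 = (11100101)_2 (8 bits, wt 5); accumulate f_{229,P'}(Q'+S)/f_{229,P'}(S) along the 7-step ladder.
The quotient is 130872527486303 + 53539295362753*t + 171399592506098*t^2.
e_{229}(P,Q) = (130872527486303 + 53539295362753*t + 171399592506098*t^2)^{27} = 38364511871282 + 37362879097497*t + 92764466553091*t^2.

38364511871282 + 37362879097497*t + 92764466553091*t^2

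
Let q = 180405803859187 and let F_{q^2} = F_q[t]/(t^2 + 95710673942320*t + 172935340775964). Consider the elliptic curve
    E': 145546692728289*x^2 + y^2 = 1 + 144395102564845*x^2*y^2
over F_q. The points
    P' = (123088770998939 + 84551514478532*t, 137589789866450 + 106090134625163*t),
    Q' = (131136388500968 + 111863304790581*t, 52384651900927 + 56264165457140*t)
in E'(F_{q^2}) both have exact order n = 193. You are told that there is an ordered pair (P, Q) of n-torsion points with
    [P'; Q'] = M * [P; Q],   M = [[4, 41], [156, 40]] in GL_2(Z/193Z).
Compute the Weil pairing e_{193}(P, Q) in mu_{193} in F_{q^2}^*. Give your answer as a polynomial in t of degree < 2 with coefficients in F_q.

Since e_{193}(P,P)=e_{193}(Q,Q)=1 and e_{193}(Q,P)=e_{193}(P,Q)^{-1}, expanding e_{193}(4*P + 41*Q,156*P + 40*Q) leaves e(P,Q)^det(M).
4*40 - 41*156 = -6236; reduced mod 193: det = 133, inverse 119.
Edwards a_E,d_E -> Montgomery A=36685482401110,B=60139810305671 -> Weierstrass 143246429577990,24675557079592 via alpha=108458900501918,beta=287897540861.
Build f_{193,P'} and f_{193,Q'} via the 8-bit ladder of 193=11000001_2; evaluate at shifted divisors; quotient in F_{180405803859187^2}.
Result: e(P',Q') = 178848586595307 + 124870308971819*t.
Thus e_{193}(P,Q) = 134858511644822 + 5505247044190*t.

134858511644822 + 5505247044190*t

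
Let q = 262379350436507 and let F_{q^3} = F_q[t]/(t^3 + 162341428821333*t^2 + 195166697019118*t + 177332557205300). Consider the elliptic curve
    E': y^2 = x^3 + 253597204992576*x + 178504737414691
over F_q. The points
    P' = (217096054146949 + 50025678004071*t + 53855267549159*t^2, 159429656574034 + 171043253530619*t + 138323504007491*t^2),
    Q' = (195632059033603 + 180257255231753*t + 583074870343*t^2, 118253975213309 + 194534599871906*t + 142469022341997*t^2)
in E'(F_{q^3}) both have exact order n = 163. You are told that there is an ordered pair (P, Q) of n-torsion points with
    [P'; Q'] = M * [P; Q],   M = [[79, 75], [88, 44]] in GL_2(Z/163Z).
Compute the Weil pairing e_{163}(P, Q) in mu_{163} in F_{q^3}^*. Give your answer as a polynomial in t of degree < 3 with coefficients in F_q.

The 163-Weil pairing on E[163] over F_{262379350436507} is alternating-bilinear: e_{163}(P',Q') = e_{163}(P,Q)^det(M).
det(M) mod 163 = 136; its inverse in (Z/163)^* is 6 (check: 136*6 mod 163 = 1).
Run Miller on y^2=x^3+253597204992576*x+178504737414691 over F_{262379350436507}: ladder 10100011 (8 bits); e = f_P(D_Q)/f_Q(D_P).
Result: e(P',Q') = 256617725846705 + 72987739253943*t + 29601566046926*t^2.
Finally e_{163}(P,Q) = 122561231860651 + 139853632666293*t + 158424230519625*t^2.

122561231860651 + 139853632666293*t + 158424230519625*t^2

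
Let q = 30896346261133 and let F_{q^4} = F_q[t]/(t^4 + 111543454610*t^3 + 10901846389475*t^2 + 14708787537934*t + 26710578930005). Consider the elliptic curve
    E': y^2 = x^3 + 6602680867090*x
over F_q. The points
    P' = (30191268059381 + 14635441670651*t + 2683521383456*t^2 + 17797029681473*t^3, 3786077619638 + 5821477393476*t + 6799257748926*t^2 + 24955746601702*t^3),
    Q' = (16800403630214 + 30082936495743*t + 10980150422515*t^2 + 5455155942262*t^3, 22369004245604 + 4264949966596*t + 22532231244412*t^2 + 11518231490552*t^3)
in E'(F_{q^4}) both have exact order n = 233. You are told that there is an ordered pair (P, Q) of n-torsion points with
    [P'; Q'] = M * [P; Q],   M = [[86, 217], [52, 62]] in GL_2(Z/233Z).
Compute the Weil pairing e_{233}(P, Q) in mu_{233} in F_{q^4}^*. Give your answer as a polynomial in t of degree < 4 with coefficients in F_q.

e_{233} is bilinear + alternating on E[233], so e_{233}(86*P + 217*Q, 52*P + 62*Q) = e_{233}(P,Q)^(86*62-217*52).
So e_{233}(P,Q) = e_{233}(P',Q')^{11}, since 106*11 = 1 mod 233.
8-bit Miller (11101001) on E'/F_{30896346261133} with a'=6602680867090, b'=0: accumulate tangent/chord ratios at Q'+S and P'+S'.
So e_{233}(P',Q') = 10779261136801 + 6199544344276*t + 6683124288920*t^2 + 18729951077556*t^3.
(10779261136801 + 6199544344276*t + 6683124288920*t^2 + 18729951077556*t^3)^{11} mod (30896346261133,f) = 4341122544859 + 11130705280365*t + 13566870090690*t^2 + 13884221332428*t^3.

4341122544859 + 11130705280365*t + 13566870090690*t^2 + 13884221332428*t^3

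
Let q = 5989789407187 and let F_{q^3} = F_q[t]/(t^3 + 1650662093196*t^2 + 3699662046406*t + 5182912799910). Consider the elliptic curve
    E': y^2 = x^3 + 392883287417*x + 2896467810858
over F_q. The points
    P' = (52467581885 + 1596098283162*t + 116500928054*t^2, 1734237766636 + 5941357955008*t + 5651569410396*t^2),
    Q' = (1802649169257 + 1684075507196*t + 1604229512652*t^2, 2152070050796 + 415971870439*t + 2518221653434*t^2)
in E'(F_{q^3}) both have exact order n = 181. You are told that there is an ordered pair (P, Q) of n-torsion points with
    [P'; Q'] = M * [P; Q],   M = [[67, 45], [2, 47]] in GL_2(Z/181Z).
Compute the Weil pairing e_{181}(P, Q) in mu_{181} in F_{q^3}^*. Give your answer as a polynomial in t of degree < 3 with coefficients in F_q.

1472778892727 + 2561512252110*t + 1571887801663*t^2

e_{181}(aP+bQ,cP+dQ) = e_{181}(P,Q)^(ad-bc); with (a,b,c,d)=(67,45,2,47) this gives the det-181 law.
67*47 - 45*2 = 3059; reduced mod 181: det = 163, inverse 10.
8-bit Miller (10110101) on E'/F_{5989789407187} with a'=392883287417, b'=2896467810858: accumulate tangent/chord ratios at Q'+S and P'+S'.
e_{181}(P',Q') = 2915045453708 + 5588054819269*t + 3256846792228*t^2.
Thus e_{181}(P,Q) = 1472778892727 + 2561512252110*t + 1571887801663*t^2.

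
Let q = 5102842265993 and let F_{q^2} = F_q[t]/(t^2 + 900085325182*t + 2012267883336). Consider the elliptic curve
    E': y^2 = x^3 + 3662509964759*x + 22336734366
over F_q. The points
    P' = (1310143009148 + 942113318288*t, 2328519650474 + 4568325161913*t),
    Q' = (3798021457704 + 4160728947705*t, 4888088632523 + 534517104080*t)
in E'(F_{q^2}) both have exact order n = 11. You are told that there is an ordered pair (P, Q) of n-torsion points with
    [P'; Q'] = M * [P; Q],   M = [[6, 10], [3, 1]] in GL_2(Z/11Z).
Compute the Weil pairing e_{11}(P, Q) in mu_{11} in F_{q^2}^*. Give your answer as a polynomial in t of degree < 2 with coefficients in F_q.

e_{11} is bilinear + alternating on E[11], so e_{11}(6*P + 10*Q, 3*P + 1*Q) = e_{11}(P,Q)^(6*1-10*3).
Inverting 9 mod 11: 5. Thus e_{11}(P,Q) = e(P',Q')^{5}.
n = 11 = (1011)_2 (4 bits, wt 3); accumulate f_{11,P'}(Q'+S)/f_{11,P'}(S) along the 3-step ladder.
e_{11}(P',Q') = 4521787230442 + 1817605143299*t.
(4521787230442 + 1817605143299*t)^{5} mod (5102842265993,f) = 287396963417 + 2125949289988*t.

287396963417 + 2125949289988*t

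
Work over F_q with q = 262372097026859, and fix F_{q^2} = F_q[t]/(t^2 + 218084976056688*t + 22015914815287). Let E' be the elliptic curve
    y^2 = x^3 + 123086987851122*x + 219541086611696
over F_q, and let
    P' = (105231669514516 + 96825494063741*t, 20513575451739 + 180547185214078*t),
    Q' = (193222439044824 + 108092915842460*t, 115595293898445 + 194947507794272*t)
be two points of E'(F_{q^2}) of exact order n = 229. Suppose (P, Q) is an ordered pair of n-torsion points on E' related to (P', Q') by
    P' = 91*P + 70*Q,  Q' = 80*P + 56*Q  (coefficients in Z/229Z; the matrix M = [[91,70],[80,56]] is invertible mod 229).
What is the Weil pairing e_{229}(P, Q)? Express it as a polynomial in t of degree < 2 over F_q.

222431592935005 + 139543614475502*t

Alternating bilinearity on E[229] (values in mu_{229} in F_{262372097026859^2}) gives e(P',Q') = e(P,Q)^det(M).
det M = 91*56 - 70*80 = -504 = 183 (mod 229); 183^{-1} = 224 (mod 229).
Miller loop for e_{229} over F_{262372097026859^2}: bits of 229 = 11100101; 7 double steps + 4 add steps, l/v at each.
Miller gives e_{229}(P',Q') = 161505079508241 + 203160514290870*t in F_{262372097026859^2}.
Finally e_{229}(P,Q) = 222431592935005 + 139543614475502*t.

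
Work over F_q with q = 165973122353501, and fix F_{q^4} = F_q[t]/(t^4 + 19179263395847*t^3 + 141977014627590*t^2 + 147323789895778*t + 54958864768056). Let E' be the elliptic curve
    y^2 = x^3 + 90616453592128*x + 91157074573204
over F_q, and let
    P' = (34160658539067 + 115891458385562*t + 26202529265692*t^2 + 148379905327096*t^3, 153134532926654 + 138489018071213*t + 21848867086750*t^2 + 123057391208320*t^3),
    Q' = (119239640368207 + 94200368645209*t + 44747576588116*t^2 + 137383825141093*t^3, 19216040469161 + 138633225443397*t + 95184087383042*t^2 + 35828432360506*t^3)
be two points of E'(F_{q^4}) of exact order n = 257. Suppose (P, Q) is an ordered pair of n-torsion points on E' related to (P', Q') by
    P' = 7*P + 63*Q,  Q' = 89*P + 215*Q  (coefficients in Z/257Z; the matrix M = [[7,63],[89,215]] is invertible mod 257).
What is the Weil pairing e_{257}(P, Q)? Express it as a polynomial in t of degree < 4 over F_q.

Under M = [[7,63],[89,215]] in GL_2(Z/257), e_{257}(P',Q') = e_{257}(P,Q)^(7*215-63*89 mod 257).
Inverting 10 mod 257: 180. Thus e_{257}(P,Q) = e(P',Q')^{180}.
9-bit Miller (100000001) on E'/F_{165973122353501} with a'=90616453592128, b'=91157074573204: accumulate tangent/chord ratios at Q'+S and P'+S'.
Result: e(P',Q') = 144237114434779 + 131908757621758*t + 60323692036935*t^2 + 1987791023361*t^3.
e_{257}(P,Q) = (144237114434779 + 131908757621758*t + 60323692036935*t^2 + 1987791023361*t^3)^{180} = 104896742488522 + 155442880274743*t + 48120828361192*t^2 + 77050094354217*t^3.

104896742488522 + 155442880274743*t + 48120828361192*t^2 + 77050094354217*t^3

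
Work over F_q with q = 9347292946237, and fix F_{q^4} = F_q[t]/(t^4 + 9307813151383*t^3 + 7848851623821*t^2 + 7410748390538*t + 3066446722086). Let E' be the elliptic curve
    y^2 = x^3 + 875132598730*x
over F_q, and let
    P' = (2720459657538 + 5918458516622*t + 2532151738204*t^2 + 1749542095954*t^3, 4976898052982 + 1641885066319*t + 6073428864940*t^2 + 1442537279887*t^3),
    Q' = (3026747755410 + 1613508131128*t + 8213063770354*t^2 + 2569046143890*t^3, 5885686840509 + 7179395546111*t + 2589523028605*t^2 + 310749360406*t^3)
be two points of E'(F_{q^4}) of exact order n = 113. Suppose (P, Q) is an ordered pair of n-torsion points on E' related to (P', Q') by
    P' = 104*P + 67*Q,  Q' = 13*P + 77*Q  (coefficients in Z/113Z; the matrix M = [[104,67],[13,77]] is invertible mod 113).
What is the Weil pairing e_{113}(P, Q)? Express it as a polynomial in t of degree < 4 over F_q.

5712590366850 + 2477116600425*t + 947853417688*t^2 + 4839517378295*t^3

e_{113} is bilinear + alternating on E[113], so e_{113}(104*P + 67*Q, 13*P + 77*Q) = e_{113}(P,Q)^(104*77-67*13).
So e_{113}(P,Q) = e_{113}(P',Q')^{44}, since 18*44 = 1 mod 113.
n = 113 = (1110001)_2 (7 bits, wt 4); accumulate f_{113,P'}(Q'+S)/f_{113,P'}(S) along the 6-step ladder.
Miller gives e_{113}(P',Q') = 2050130973574 + 5172743273937*t + 5011476572541*t^2 + 4852953732458*t^3 in F_{9347292946237^4}.
Thus e_{113}(P,Q) = 5712590366850 + 2477116600425*t + 947853417688*t^2 + 4839517378295*t^3.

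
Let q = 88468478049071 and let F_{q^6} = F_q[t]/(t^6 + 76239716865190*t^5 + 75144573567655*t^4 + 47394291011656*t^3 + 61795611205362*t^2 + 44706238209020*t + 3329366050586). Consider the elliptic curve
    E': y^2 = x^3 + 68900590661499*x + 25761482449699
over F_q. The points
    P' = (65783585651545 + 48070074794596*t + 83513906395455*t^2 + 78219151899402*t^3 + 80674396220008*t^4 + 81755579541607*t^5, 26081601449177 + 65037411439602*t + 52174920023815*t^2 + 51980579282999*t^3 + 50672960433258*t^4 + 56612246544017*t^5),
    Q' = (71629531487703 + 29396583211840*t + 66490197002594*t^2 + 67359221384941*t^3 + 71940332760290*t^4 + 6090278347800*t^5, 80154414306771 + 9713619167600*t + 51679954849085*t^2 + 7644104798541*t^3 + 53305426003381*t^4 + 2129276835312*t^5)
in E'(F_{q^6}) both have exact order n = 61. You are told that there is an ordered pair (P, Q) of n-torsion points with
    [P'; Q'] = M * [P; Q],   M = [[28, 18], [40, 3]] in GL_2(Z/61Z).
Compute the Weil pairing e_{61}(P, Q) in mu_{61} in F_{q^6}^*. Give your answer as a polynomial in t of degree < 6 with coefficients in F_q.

25319394003460 + 33078166815445*t + 26980937736530*t^2 + 45102226467658*t^3 + 55129316207092*t^4 + 45491468812289*t^5

e_{61}(aP+bQ,cP+dQ) = e_{61}(P,Q)^(ad-bc); with (a,b,c,d)=(28,18,40,3) this gives the det-61 law.
Hence e(P,Q) = e(P',Q')^{7} where 7 = 35^{-1} mod 61.
Miller loop for e_{61} over F_{88468478049071^6}: bits of 61 = 111101; 5 double steps + 4 add steps, l/v at each.
Result: e(P',Q') = 41272592217008 + 14802539155297*t + 23320718276268*t^2 + 35355035291717*t^3 + 17645842488932*t^4 + 32033825661075*t^5.
Finally e_{61}(P,Q) = 25319394003460 + 33078166815445*t + 26980937736530*t^2 + 45102226467658*t^3 + 55129316207092*t^4 + 45491468812289*t^5.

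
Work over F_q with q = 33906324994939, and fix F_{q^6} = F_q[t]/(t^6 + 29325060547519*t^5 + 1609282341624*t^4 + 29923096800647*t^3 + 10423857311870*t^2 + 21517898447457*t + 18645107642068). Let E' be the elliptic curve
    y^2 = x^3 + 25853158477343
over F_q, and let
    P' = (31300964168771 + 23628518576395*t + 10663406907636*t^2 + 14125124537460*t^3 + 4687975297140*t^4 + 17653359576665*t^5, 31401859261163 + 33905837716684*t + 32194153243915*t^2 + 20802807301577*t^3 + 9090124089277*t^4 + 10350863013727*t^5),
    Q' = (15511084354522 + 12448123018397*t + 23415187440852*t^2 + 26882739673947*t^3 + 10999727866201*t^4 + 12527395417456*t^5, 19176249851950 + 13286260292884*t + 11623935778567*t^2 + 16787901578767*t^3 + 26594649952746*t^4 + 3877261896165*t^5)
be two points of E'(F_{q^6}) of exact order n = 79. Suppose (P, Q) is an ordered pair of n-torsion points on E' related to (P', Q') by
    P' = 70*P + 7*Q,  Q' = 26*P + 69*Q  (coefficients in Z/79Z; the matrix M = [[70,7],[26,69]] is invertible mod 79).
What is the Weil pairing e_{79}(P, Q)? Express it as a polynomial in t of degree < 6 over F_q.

Under M = [[70,7],[26,69]] in GL_2(Z/79), e_{79}(P',Q') = e_{79}(P,Q)^(70*69-7*26 mod 79).
det(M) mod 79 = 66; its inverse in (Z/79)^* is 6 (check: 66*6 mod 79 = 1).
Run Miller on y^2=x^3+25853158477343 over F_{33906324994939}: ladder 1001111 (7 bits); e = f_P(D_Q)/f_Q(D_P).
f_P(D_Q)/f_Q(D_P) = 29364482408033 + 16990354087000*t + 5199555286995*t^2 + 9483427897676*t^3 + 8292950933774*t^4 + 8532397384487*t^5.
Hence e(P,Q) = 3149329923308 + 18621408525715*t + 11435058632563*t^2 + 25874383234919*t^3 + 4622623045109*t^4 + 10350644774471*t^5 in F_{33906324994939^6}^*.

3149329923308 + 18621408525715*t + 11435058632563*t^2 + 25874383234919*t^3 + 4622623045109*t^4 + 10350644774471*t^5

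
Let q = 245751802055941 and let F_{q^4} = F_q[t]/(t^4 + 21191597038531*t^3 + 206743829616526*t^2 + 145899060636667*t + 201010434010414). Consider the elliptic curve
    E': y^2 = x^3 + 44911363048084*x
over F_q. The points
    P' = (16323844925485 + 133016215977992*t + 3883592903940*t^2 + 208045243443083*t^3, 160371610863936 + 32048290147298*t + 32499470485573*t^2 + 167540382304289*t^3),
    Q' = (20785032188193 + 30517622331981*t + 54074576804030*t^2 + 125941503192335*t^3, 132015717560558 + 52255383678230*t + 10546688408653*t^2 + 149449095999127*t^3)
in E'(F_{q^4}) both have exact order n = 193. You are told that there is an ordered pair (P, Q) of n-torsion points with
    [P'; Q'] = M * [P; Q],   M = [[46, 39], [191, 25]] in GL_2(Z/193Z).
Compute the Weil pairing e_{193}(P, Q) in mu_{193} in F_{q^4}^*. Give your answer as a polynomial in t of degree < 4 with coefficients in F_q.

Under M = [[46,39],[191,25]] in GL_2(Z/193), e_{193}(P',Q') = e_{193}(P,Q)^(46*25-39*191 mod 193).
So e_{193}(P,Q) = e_{193}(P',Q')^{91}, since 70*91 = 1 mod 193.
8-bit Miller (11000001) on E'/F_{245751802055941} with a'=44911363048084, b'=0: accumulate tangent/chord ratios at Q'+S and P'+S'.
e_{193}(P',Q') = 122855778742321 + 110995304908310*t + 973030029284*t^2 + 181783534363286*t^3.
Thus e_{193}(P,Q) = 213986258806978 + 80185579316991*t + 232795855046445*t^2 + 190448915732738*t^3.

213986258806978 + 80185579316991*t + 232795855046445*t^2 + 190448915732738*t^3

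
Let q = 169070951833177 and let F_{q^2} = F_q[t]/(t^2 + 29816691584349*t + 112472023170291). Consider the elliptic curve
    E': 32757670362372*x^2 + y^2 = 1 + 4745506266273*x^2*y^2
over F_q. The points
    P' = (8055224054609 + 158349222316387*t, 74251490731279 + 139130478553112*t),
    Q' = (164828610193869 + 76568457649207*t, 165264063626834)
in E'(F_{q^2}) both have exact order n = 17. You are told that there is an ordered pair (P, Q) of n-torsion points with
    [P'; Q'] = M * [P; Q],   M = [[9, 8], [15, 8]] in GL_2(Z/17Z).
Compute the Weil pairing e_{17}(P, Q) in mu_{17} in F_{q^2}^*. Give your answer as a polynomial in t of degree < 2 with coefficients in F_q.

9739356996044 + 72305197400352*t

e_{17} is bilinear + alternating on E[17], so e_{17}(9*P + 8*Q, 15*P + 8*Q) = e_{17}(P,Q)^(9*8-8*15).
So e_{17}(P,Q) = e_{17}(P',Q')^{6}, since 3*6 = 1 mod 17.
Map (x,y)_Ed via u=(1+y)/(1-y), v=(1+y)/((1-y)x) to Montgomery A=168827942028882,B=61943159157004; then to (a',b')=(151917312140103,147000976334223).
Build f_{17,P'} and f_{17,Q'} via the 5-bit ladder of 17=10001_2; evaluate at shifted divisors; quotient in F_{169070951833177^2}.
f_P(D_Q)/f_Q(D_P) = 10388216191140 + 98498320694474*t.
Hence e(P,Q) = 9739356996044 + 72305197400352*t in F_{169070951833177^2}^*.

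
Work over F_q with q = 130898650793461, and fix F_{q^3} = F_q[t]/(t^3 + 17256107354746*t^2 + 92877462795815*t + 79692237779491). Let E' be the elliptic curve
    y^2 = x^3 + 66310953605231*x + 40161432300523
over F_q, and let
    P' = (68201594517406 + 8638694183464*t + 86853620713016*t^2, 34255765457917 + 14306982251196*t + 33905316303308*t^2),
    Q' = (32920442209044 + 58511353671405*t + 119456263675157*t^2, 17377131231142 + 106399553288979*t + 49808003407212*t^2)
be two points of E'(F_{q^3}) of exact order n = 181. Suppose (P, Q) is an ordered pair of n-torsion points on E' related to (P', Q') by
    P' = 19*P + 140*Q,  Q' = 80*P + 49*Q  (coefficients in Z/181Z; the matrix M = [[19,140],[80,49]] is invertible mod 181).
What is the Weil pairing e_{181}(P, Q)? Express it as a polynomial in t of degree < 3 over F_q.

41205768091325 + 41531650451599*t + 2783750497529*t^2

Alternating bilinearity on E[181] (values in mu_{181} in F_{130898650793461^3}) gives e(P',Q') = e(P,Q)^det(M).
Hence e(P,Q) = e(P',Q')^{132} where 132 = 48^{-1} mod 181.
Build f_{181,P'} and f_{181,Q'} via the 8-bit ladder of 181=10110101_2; evaluate at shifted divisors; quotient in F_{130898650793461^3}.
Result: e(P',Q') = 120002717668345 + 51122296882304*t + 38938549153341*t^2.
Raise to 132: e(P,Q) = 41205768091325 + 41531650451599*t + 2783750497529*t^2 in mu_{181}.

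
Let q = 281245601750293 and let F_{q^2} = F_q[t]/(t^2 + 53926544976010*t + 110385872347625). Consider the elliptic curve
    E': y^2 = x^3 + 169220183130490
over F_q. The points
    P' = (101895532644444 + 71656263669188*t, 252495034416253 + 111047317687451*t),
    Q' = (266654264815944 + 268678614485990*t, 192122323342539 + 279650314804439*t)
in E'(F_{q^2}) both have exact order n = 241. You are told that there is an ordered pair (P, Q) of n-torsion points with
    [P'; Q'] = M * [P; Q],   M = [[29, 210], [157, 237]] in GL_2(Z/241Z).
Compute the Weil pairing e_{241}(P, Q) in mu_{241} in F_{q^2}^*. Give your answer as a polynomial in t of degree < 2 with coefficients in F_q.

274546584205029 + 177465739738270*t

e_{241}(aP+bQ,cP+dQ) = e_{241}(P,Q)^(ad-bc); with (a,b,c,d)=(29,210,157,237) this gives the det-241 law.
det M = 29*237 - 210*157 = -26097 = 172 (mod 241); 172^{-1} = 234 (mod 241).
8-bit Miller (11110001) on E'/F_{281245601750293} with a'=0, b'=169220183130490: accumulate tangent/chord ratios at Q'+S and P'+S'.
e_{241}(P',Q') = 88628333846693 + 169646401120048*t.
e_{241}(P,Q) = (88628333846693 + 169646401120048*t)^{234} = 274546584205029 + 177465739738270*t.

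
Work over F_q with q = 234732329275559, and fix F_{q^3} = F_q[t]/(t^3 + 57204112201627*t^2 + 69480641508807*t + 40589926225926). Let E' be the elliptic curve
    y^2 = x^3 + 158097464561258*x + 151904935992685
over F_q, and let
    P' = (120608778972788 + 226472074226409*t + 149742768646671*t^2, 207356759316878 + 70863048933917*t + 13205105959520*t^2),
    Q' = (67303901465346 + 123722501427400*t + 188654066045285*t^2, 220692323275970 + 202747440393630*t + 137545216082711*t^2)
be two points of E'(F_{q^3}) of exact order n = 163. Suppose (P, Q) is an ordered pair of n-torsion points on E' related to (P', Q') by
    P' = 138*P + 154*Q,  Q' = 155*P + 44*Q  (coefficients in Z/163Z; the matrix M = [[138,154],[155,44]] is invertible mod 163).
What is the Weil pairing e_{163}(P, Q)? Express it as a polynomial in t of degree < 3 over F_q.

The 163-Weil pairing on E[163] over F_{234732329275559} is alternating-bilinear: e_{163}(P',Q') = e_{163}(P,Q)^det(M).
So e_{163}(P,Q) = e_{163}(P',Q')^{21}, since 132*21 = 1 mod 163.
Miller loop for e_{163} over F_{234732329275559^3}: bits of 163 = 10100011; 7 double steps + 3 add steps, l/v at each.
Result: e(P',Q') = 157545280037546 + 157496663441254*t + 197432162206822*t^2.
Raise to 21: e(P,Q) = 61028413802334 + 24534755823295*t + 121395185666474*t^2 in mu_{163}.

61028413802334 + 24534755823295*t + 121395185666474*t^2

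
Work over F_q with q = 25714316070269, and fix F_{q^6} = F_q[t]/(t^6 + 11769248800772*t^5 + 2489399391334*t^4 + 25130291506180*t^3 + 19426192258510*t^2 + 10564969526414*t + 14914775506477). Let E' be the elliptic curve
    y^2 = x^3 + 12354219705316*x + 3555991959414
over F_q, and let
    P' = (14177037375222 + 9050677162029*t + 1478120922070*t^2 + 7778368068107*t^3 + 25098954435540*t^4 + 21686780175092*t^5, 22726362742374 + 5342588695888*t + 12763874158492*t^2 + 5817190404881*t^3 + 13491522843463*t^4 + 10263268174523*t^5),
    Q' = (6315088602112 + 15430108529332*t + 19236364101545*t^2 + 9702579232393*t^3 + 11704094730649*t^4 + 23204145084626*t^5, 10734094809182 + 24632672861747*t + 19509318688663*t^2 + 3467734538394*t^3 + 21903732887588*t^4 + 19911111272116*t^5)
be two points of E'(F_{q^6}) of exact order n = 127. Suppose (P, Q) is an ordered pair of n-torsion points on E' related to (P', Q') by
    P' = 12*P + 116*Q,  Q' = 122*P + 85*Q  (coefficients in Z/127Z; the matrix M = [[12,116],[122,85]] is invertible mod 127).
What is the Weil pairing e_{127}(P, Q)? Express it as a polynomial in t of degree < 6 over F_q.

99758851961 + 3175167755174*t + 7678872360363*t^2 + 9314473426910*t^3 + 8840048246383*t^4 + 4872379764307*t^5

The 127-Weil pairing on E[127] over F_{25714316070269} is alternating-bilinear: e_{127}(P',Q') = e_{127}(P,Q)^det(M).
Hence e(P,Q) = e(P',Q')^{122} where 122 = 76^{-1} mod 127.
Run Miller on y^2=x^3+12354219705316*x+3555991959414 over F_{25714316070269}: ladder 1111111 (7 bits); e = f_P(D_Q)/f_Q(D_P).
f_P(D_Q)/f_Q(D_P) = 23755605337188 + 8638569321633*t + 7009324732523*t^2 + 5305239877828*t^3 + 6241496456441*t^4 + 2340258821570*t^5.
e_{127}(P,Q) = (23755605337188 + 8638569321633*t + 7009324732523*t^2 + 5305239877828*t^3 + 6241496456441*t^4 + 2340258821570*t^5)^{122} = 99758851961 + 3175167755174*t + 7678872360363*t^2 + 9314473426910*t^3 + 8840048246383*t^4 + 4872379764307*t^5.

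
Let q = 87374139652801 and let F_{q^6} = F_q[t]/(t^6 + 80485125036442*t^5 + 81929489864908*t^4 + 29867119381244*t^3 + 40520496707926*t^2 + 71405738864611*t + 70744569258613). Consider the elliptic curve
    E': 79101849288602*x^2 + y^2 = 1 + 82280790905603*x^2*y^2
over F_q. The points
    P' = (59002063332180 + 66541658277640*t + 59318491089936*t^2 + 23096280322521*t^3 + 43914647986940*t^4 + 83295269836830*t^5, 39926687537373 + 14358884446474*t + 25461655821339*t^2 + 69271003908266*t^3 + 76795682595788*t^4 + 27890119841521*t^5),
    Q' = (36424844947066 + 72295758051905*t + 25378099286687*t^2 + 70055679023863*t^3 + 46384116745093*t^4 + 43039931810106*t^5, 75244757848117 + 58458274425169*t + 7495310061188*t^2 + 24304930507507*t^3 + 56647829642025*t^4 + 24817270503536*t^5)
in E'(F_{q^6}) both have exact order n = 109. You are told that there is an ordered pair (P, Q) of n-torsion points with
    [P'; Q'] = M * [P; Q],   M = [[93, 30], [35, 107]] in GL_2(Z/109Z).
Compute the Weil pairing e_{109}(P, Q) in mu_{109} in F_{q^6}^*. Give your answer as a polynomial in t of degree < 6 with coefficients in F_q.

52309538843055 + 40484764098031*t + 64609785369559*t^2 + 5907593557885*t^3 + 52380024535881*t^4 + 56401954644418*t^5

e_{109} is bilinear + alternating on E[109], so e_{109}(93*P + 30*Q, 35*P + 107*Q) = e_{109}(P,Q)^(93*107-30*35).
So e_{109}(P,Q) = e_{109}(P',Q')^{53}, since 72*53 = 1 mod 109.
Map (x,y)_Ed via u=(1+y)/(1-y), v=(1+y)/((1-y)x) to Montgomery A=54777494576540,B=68694751891533; then to (a',b')=(81542370463760,59071148954424).
Miller loop for e_{109} over F_{87374139652801^6}: bits of 109 = 1101101; 6 double steps + 4 add steps, l/v at each.
e_{109}(P',Q') = 87008749636290 + 52571275193103*t + 68481432300466*t^2 + 13043288559270*t^3 + 39339526900324*t^4 + 74483564998379*t^5.
e_{109}(P,Q) = (87008749636290 + 52571275193103*t + 68481432300466*t^2 + 13043288559270*t^3 + 39339526900324*t^4 + 74483564998379*t^5)^{53} = 52309538843055 + 40484764098031*t + 64609785369559*t^2 + 5907593557885*t^3 + 52380024535881*t^4 + 56401954644418*t^5.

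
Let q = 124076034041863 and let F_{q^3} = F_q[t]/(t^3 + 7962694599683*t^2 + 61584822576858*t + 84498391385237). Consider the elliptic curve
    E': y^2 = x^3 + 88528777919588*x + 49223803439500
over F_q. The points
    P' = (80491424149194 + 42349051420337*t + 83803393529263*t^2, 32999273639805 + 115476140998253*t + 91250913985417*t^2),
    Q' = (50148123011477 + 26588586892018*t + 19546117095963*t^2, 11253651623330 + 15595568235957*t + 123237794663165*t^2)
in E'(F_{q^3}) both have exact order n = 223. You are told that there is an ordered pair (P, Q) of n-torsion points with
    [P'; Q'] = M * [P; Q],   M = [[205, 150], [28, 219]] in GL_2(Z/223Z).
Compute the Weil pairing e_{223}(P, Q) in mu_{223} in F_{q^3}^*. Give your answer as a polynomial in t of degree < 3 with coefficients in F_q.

Alternating bilinearity on E[223] (values in mu_{223} in F_{124076034041863^3}) gives e(P',Q') = e(P,Q)^det(M).
det M = 205*219 - 150*28 = 40695 = 109 (mod 223); 109^{-1} = 178 (mod 223).
Double-and-add over 11011111: 8-1 doublings, 7-1 additions; each step l_{T,T}/v_{2T} or l_{T,P'}/v at Q'+S for random S.
Miller gives e_{223}(P',Q') = 108744936231279 + 47485277739824*t + 67876530162486*t^2 in F_{124076034041863^3}.
(108744936231279 + 47485277739824*t + 67876530162486*t^2)^{178} mod (124076034041863,f) = 59918066158324 + 73558947995057*t + 31987155563141*t^2.

59918066158324 + 73558947995057*t + 31987155563141*t^2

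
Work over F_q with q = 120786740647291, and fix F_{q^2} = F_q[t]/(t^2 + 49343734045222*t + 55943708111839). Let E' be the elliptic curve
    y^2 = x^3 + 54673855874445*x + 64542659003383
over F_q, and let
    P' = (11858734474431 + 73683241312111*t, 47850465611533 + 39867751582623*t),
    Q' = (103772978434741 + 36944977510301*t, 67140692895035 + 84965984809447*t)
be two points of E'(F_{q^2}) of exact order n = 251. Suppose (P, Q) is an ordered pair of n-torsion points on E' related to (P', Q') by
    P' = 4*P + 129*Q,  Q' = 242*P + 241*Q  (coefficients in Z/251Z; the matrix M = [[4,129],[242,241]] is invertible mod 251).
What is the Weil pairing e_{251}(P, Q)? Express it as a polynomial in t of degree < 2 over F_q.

Under M = [[4,129],[242,241]] in GL_2(Z/251), e_{251}(P',Q') = e_{251}(P,Q)^(4*241-129*242 mod 251).
4*241 - 129*242 = -30254; reduced mod 251: det = 117, inverse 118.
Double-and-add over 11111011: 8-1 doublings, 7-1 additions; each step l_{T,T}/v_{2T} or l_{T,P'}/v at Q'+S for random S.
Miller gives e_{251}(P',Q') = 60597829928588 + 38366543333635*t in F_{120786740647291^2}.
Raise to 118: e(P,Q) = 49669421920514 + 59819696358644*t in mu_{251}.

49669421920514 + 59819696358644*t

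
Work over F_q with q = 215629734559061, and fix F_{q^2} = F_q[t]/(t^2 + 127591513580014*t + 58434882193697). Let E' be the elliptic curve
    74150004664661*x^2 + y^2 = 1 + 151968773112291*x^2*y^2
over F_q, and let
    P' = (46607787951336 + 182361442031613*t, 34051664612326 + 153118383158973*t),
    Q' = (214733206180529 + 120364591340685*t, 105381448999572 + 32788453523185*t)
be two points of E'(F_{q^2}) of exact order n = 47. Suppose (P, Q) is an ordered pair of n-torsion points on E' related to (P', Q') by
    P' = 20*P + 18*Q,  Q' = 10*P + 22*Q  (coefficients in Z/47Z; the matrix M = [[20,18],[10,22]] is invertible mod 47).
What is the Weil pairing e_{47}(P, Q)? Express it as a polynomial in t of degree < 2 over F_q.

Under M = [[20,18],[10,22]] in GL_2(Z/47), e_{47}(P',Q') = e_{47}(P,Q)^(20*22-18*10 mod 47).
Hence e(P,Q) = e(P',Q')^{32} where 32 = 25^{-1} mod 47.
Map (x,y)_Ed via u=(1+y)/(1-y), v=(1+y)/((1-y)x) to Montgomery A=173335969138007,B=190175132512403; then to (a',b')=(51699756505784,167022207555639).
Run Miller on y^2=x^3+51699756505784*x+167022207555639 over F_{215629734559061}: ladder 101111 (6 bits); e = f_P(D_Q)/f_Q(D_P).
f_P(D_Q)/f_Q(D_P) = 75250583406525 + 144066905364228*t.
Raise to 32: e(P,Q) = 138650458364829 + 84013388137192*t in mu_{47}.

138650458364829 + 84013388137192*t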